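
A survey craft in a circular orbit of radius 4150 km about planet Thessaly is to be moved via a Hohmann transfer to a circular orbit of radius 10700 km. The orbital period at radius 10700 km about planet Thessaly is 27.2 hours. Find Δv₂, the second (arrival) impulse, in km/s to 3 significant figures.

From Kepler's third law T² = 4π²r³/μ at r = 10700 km, T = 27.2 hours = 27.2 × 3600 s = 97920 s: μ = 4π²r³/T² = 5043.92 km³/s².
Semi-major axis of the transfer orbit: a_t = (4150 + 10700)/2 = 7425 km.
Circular speed at r = 10700 km: v_c = √(μ/r) = 0.6866 km/s.
Transfer-orbit speed at the same r (vis-viva, a = a_t): v_t = √[μ(2/r − 1/a_t)] = 0.5133 km/s.
Δv₂ = |v_t − v_c| = |0.5133 − 0.6866| = 0.1733 km/s.

Δv₂ = 0.173 km/s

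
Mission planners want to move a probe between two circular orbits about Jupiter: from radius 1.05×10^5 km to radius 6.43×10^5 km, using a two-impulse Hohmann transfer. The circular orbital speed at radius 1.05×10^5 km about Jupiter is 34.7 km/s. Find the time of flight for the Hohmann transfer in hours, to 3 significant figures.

From the circular-orbit relation v² = μ/r at r = 1.05×10^5 km: μ = v²r = (34.7)² × 1.05×10^5 = 1.26429×10^8 km³/s².
Transfer-ellipse semi-major axis a_t = (r₁ + r₂)/2 = (1.050×10^5 + 6.430×10^5)/2 = 3.740×10^5 km.
By Kepler's third law the transfer-orbit period is T = 2π√(a_t³/μ), so t = T/2 = 63905 s.
Converting: 63905 s ÷ 3600 s/hour = 17.8 hours.

t = 17.8 hours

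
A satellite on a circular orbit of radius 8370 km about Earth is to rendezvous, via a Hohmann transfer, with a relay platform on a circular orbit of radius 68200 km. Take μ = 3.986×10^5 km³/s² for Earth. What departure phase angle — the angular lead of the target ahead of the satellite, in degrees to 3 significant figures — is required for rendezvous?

Transfer-ellipse semi-major axis a_t = (r₁ + r₂)/2 = (8370 + 68200)/2 = 38285 km.
Transfer time t = π√(a_t³/μ) = 37275.6 s.
Target angular speed ω₂ = √(μ/r₂³) = 3.54480×10^-5 rad/s.
Angle swept by the target during transfer: ω₂·t = 1.32135 rad = 75.71°.
The satellite traverses 180° on the transfer ellipse, so the target must lead by 180° − 75.71° = 104°.

φ = 104°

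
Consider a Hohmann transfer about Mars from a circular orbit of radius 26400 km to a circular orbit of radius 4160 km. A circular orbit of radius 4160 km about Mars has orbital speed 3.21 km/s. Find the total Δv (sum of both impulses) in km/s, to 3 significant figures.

From the circular-orbit relation v² = μ/r at r = 4160 km: μ = v²r = (3.21)² × 4160 = 42865.1 km³/s².
The Hohmann ellipse has a_t = (r₁ + r₂)/2 = 15280 km.
Circular speed at r₁: v₁ = √(μ/r₁) = √(42865.1/26400) = 1.27424 km/s.
Transfer-orbit speed at r₁ (v² = μ(2/r − 1/a)): v_a = √[μ(2/r₁ − 1/a_t)] = 0.664867 km/s.
First burn Δv₁ = |v_a − v₁| = 0.60937 km/s.
Circular speed at r₂: v₂ = √(μ/r₂) = 3.2100 km/s.
Transfer-orbit speed at r₂: v_p = √[μ(2/r₂ − 1/a_t)] = 4.2193 km/s.
Second burn Δv₂ = |v₂ − v_p| = 1.0093 km/s.
Δv = Δv₁ + Δv₂ = 0.60937 + 1.0093 = 1.619 km/s.

Δv = 1.62 km/s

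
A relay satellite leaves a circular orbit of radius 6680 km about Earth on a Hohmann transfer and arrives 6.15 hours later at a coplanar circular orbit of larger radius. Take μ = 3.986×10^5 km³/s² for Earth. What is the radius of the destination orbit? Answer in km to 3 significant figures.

r₂ = 47400 km

Transfer time t = 6.15 hours = 22140 s, and t = π√(a_t³/μ).
So a_t = (μ t²/π²)^(1/3) = (3.986×10^5 × (22140)² / π²)^(1/3) = 27052 km.
Since a_t = (r₁ + r₂)/2, r₂ = 2a_t − r₁ = 2×27052 − 6680 = 47424 km.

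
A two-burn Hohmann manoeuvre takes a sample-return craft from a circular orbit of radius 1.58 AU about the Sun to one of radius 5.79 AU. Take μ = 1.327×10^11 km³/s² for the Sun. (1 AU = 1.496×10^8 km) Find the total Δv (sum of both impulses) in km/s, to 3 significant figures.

In km: r₁ = 1.58 × 1.496×10^8 = 2.36368×10^8 km; r₂ = 5.79 × 1.496×10^8 = 8.66184×10^8 km.
The Hohmann ellipse has a_t = (r₁ + r₂)/2 = 5.51276×10^8 km.
Circular speed at r₁: v₁ = √(μ/r₁) = √(1.327×10^11/2.36368×10^8) = 23.694 km/s.
On the transfer ellipse at r₁, v² = μ(2/r − 1/a) gives v_p = √[μ(2/r₁ − 1/a_t)] = 29.700 km/s.
First burn Δv₁ = |v_p − v₁| = 6.006 km/s.
Circular speed at r₂: v₂ = √(μ/r₂) = 12.3774 km/s.
Transfer-orbit speed at r₂: v_a = √[μ(2/r₂ − 1/a_t)] = 8.10476 km/s.
Second burn Δv₂ = |v₂ − v_a| = 4.273 km/s.
Δv = Δv₁ + Δv₂ = 6.006 + 4.273 = 10.28 km/s.

Δv = 10.3 km/s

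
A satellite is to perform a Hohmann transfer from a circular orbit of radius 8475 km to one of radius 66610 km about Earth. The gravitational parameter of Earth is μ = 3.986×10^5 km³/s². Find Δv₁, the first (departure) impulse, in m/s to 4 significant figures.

Transfer-ellipse semi-major axis a_t = (r₁ + r₂)/2 = (8475 + 66610)/2 = 37542.5 km.
Circular speed at r = 8475 km: v_c = √(μ/r) = 6.858 km/s.
Vis-viva on the transfer ellipse at r = 8475 km gives v_t = √[μ(2/r − 1/a_t)] = 9.135 km/s.
Δv₁ = |v_t − v_c| = |9.135 − 6.858| = 2.277 km/s.

Δv₁ = 2277 m/s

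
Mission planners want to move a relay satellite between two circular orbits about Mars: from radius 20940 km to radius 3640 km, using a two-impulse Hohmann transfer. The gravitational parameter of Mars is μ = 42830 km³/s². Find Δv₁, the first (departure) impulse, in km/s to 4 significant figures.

Δv₁ = 0.6518 km/s

Semi-major axis of the transfer orbit: a_t = (20940 + 3640)/2 = 12290 km.
On the circular orbit at r = 20940 km, v_c = √(μ/r) = 1.43016 km/s.
Transfer-orbit speed at the same r (vis-viva, a = a_t): v_t = √[μ(2/r − 1/a_t)] = 0.778324 km/s.
Δv₁ = |v_t − v_c| = |0.778324 − 1.43016| = 0.6518 km/s.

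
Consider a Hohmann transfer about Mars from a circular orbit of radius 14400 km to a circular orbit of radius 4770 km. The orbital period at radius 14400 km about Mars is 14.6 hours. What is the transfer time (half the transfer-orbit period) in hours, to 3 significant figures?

t = 3.96 hours

From Kepler's third law T² = 4π²r³/μ at r = 14400 km, T = 14.6 hours = 14.6 × 3600 s = 52560 s: μ = 4π²r³/T² = 42671.4 km³/s².
The Hohmann ellipse has a_t = (r₁ + r₂)/2 = 9585 km.
Half the transfer-orbit period gives t = π√(a_t³/μ) = 14270 s.
Converting: 14270 s ÷ 3600 s/hour = 3.96 hours.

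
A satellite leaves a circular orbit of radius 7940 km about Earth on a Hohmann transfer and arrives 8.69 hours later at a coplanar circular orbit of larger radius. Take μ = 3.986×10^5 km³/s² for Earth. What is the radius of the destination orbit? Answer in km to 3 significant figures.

Transfer time t = 8.69 hours = 31284 s, and t = π√(a_t³/μ).
So a_t = (μ t²/π²)^(1/3) = (3.986×10^5 × (31284)² / π²)^(1/3) = 34064 km.
Since a_t = (r₁ + r₂)/2, r₂ = 2a_t − r₁ = 2×34064 − 7940 = 60188 km.

r₂ = 60200 km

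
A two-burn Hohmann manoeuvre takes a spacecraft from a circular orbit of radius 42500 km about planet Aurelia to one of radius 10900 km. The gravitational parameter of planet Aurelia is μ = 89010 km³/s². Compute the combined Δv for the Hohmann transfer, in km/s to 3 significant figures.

Δv = 1.27 km/s

Transfer-ellipse semi-major axis a_t = (r₁ + r₂)/2 = (42500 + 10900)/2 = 26700 km.
Circular speed at r₁: v₁ = √(μ/r₁) = √(89010/42500) = 1.4472 km/s.
Transfer-orbit speed at r₁ (v² = μ(2/r − 1/a)): v_a = √[μ(2/r₁ − 1/a_t)] = 0.92466 km/s.
First burn Δv₁ = |v_a − v₁| = 0.5225 km/s.
At r₂, v₂ = √(μ/r₂) = 2.8576 km/s.
Transfer-orbit speed at r₂: v_p = √[μ(2/r₂ − 1/a_t)] = 3.6053 km/s.
Second burn Δv₂ = |v₂ − v_p| = 0.7477 km/s.
Δv = Δv₁ + Δv₂ = 0.5225 + 0.7477 = 1.270 km/s.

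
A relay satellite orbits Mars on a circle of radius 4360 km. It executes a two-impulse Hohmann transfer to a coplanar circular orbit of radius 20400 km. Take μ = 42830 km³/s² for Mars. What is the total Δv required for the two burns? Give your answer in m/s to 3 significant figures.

Transfer-ellipse semi-major axis a_t = (r₁ + r₂)/2 = (4360 + 20400)/2 = 12380 km.
Circular speed at r₁: v₁ = √(μ/r₁) = √(42830/4360) = 3.1342 km/s.
Transfer-orbit speed at r₁ (vis-viva): v_p = √[μ(2/r₁ − 1/a_t)] = 4.0233 km/s.
First burn Δv₁ = |v_p − v₁| = 0.8891 km/s.
At r₂, v₂ = √(μ/r₂) = 1.449 km/s.
Transfer-orbit speed at r₂: v_a = √[μ(2/r₂ − 1/a_t)] = 0.8599 km/s.
Second burn Δv₂ = |v₂ − v_a| = 0.5891 km/s.
Δv = Δv₁ + Δv₂ = 0.8891 + 0.5891 = 1.478 km/s.

Δv = 1480 m/s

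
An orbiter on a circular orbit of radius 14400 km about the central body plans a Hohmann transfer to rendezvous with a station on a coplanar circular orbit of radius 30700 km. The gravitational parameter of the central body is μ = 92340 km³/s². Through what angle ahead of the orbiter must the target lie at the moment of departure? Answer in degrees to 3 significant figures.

φ = 66.7°

Transfer-ellipse semi-major axis a_t = (r₁ + r₂)/2 = (14400 + 30700)/2 = 22550 km.
Transfer time t = π√(a_t³/μ) = 35010 s.
Target angular speed ω₂ = √(μ/r₂³) = 5.649×10^-5 rad/s.
Angle swept by the target during transfer: ω₂·t = 1.978 rad = 113.3°.
Arrival is 180° from departure on the ellipse, so φ = 180° − 113.3° = 66.7°.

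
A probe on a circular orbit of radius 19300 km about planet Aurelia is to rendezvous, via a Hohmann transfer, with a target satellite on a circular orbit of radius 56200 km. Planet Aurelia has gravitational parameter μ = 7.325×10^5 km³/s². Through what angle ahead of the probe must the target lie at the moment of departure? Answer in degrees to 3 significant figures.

Semi-major axis of the transfer orbit: a_t = (19300 + 56200)/2 = 37750 km.
The half-period of the transfer ellipse is t = π√(a_t³/μ) = 26923 s.
Target angular speed ω₂ = √(μ/r₂³) = 6.4239×10^-5 rad/s.
Angle swept by the target during transfer: ω₂·t = 1.7295 rad = 99.09°.
The probe traverses 180° on the transfer ellipse, so the target must lead by 180° − 99.09° = 80.9°.

φ = 80.9°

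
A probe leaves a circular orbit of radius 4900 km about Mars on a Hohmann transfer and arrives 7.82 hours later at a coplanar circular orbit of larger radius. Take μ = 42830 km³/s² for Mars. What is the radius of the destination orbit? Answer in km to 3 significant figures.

r₂ = 25300 km

Transfer time t = 7.82 hours = 28152 s, and t = π√(a_t³/μ).
So a_t = (μ t²/π²)^(1/3) = (42830 × (28152)² / π²)^(1/3) = 15095 km.
Since a_t = (r₁ + r₂)/2, r₂ = 2a_t − r₁ = 2×15095 − 4900 = 25290 km.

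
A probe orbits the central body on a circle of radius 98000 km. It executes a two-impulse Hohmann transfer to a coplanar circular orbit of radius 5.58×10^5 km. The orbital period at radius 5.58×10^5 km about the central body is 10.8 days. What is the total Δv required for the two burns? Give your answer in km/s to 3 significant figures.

From Kepler's third law T² = 4π²r³/μ at r = 5.58×10^5 km, T = 10.8 days = 10.8 × 86400 s = 9.3312×10^5 s: μ = 4π²r³/T² = 7.87748×10^6 km³/s².
Transfer-ellipse semi-major axis a_t = (r₁ + r₂)/2 = (98000 + 5.580×10^5)/2 = 3.280×10^5 km.
At r₁ the circular-orbit speed is v₁ = √(μ/r₁) = 8.9656 km/s.
On the transfer ellipse at r₁, v² = μ(2/r − 1/a) gives v_p = √[μ(2/r₁ − 1/a_t)] = 11.694 km/s.
First burn Δv₁ = |v_p − v₁| = 2.728 km/s.
At r₂, v₂ = √(μ/r₂) = 3.75731 km/s.
Transfer-orbit speed at r₂: v_a = √[μ(2/r₂ − 1/a_t)] = 2.05377 km/s.
Second burn Δv₂ = |v₂ − v_a| = 1.704 km/s.
Total Δv = Δv₁ + Δv₂ = 4.432 km/s.

Δv = 4.43 km/s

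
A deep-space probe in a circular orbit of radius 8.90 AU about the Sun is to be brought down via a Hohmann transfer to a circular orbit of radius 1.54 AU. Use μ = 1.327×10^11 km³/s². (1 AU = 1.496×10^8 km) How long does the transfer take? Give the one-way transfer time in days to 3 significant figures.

In km: r₁ = 8.90 × 1.496×10^8 = 1.33144×10^9 km; r₂ = 1.54 × 1.496×10^8 = 2.30384×10^8 km.
The Hohmann ellipse has a_t = (r₁ + r₂)/2 = 7.80912×10^8 km.
By Kepler's third law the transfer-orbit period is T = 2π√(a_t³/μ), so t = T/2 = 1.882×10^8 s.
Converting: 1.882×10^8 s ÷ 86400 s/day = 2180 days.

t = 2180 days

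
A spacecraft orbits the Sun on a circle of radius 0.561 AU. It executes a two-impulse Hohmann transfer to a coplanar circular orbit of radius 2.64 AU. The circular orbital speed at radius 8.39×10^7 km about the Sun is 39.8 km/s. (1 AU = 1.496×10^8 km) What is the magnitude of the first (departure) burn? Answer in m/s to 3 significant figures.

Δv₁ = 11300 m/s

From the circular-orbit relation v² = μ/r at r = 8.39×10^7 km: μ = v²r = (39.8)² × 8.39×10^7 = 1.32901×10^11 km³/s².
In km: r₁ = 0.561 × 1.496×10^8 = 8.39256×10^7 km; r₂ = 2.64 × 1.496×10^8 = 3.94944×10^8 km.
Semi-major axis of the transfer orbit: a_t = (8.39256×10^7 + 3.94944×10^8)/2 = 2.394348×10^8 km.
Circular speed at r = 8.39256×10^7 km: v_c = √(μ/r) = 39.794 km/s.
Vis-viva on the transfer ellipse at r = 8.39256×10^7 km gives v_t = √[μ(2/r − 1/a_t)] = 51.108 km/s.
Δv₁ = |v_t − v_c| = |51.108 − 39.794| = 11.31 km/s.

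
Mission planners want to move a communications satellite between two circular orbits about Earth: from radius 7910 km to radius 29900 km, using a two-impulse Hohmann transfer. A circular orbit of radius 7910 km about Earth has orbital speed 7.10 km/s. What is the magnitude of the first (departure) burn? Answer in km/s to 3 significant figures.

From the circular-orbit relation v² = μ/r at r = 7910 km: μ = v²r = (7.10)² × 7910 = 3.98743×10^5 km³/s².
Semi-major axis of the transfer orbit: a_t = (7910 + 29900)/2 = 18905 km.
Circular speed at r = 7910 km: v_c = √(μ/r) = 7.100 km/s.
Transfer-orbit speed at the same r (vis-viva, a = a_t): v_t = √[μ(2/r − 1/a_t)] = 8.929 km/s.
Δv₁ = |v_t − v_c| = |8.929 − 7.100| = 1.829 km/s.

Δv₁ = 1.83 km/s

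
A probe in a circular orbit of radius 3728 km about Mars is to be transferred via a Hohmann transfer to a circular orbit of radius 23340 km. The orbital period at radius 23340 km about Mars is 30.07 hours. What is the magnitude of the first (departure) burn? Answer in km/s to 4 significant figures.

From Kepler's third law T² = 4π²r³/μ at r = 23340 km, T = 30.07 hours = 30.07 × 3600 s = 1.08252×10^5 s: μ = 4π²r³/T² = 42834.2 km³/s².
The Hohmann ellipse has a_t = (r₁ + r₂)/2 = 13534 km.
Circular speed at r = 3728 km: v_c = √(μ/r) = 3.3897 km/s.
Vis-viva on the transfer ellipse at r = 3728 km gives v_t = √[μ(2/r − 1/a_t)] = 4.4514 km/s.
Δv₁ = |v_t − v_c| = |4.4514 − 3.3897| = 1.062 km/s.

Δv₁ = 1.062 km/s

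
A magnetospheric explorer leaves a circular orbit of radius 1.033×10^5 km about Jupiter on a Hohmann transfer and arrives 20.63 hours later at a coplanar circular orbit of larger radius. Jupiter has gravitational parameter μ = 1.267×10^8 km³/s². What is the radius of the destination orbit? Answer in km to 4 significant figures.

r₂ = 7.241×10^5 km

Transfer time t = 20.63 hours = 74268 s, and t = π√(a_t³/μ).
So a_t = (μ t²/π²)^(1/3) = (1.267×10^8 × (74268)² / π²)^(1/3) = 4.1371×10^5 km.
Since a_t = (r₁ + r₂)/2, r₂ = 2a_t − r₁ = 2×4.1371×10^5 − 1.033×10^5 = 7.2412×10^5 km.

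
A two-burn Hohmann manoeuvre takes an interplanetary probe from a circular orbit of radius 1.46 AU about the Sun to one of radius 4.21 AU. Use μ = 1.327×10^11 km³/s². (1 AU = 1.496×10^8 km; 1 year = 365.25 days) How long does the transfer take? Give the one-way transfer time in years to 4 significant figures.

In km: r₁ = 1.46 × 1.496×10^8 = 2.18416×10^8 km; r₂ = 4.21 × 1.496×10^8 = 6.29816×10^8 km.
Semi-major axis of the transfer orbit: a_t = (2.18416×10^8 + 6.29816×10^8)/2 = 4.24116×10^8 km.
Transfer time t = π√(a_t³/μ) = π√((4.24116×10^8)³ / 1.327×10^11) = 7.533×10^7 s.
Converting: 7.533×10^7 s ÷ 3.15576×10^7 s/year (365.25 × 86400) = 2.387 years.

t = 2.387 years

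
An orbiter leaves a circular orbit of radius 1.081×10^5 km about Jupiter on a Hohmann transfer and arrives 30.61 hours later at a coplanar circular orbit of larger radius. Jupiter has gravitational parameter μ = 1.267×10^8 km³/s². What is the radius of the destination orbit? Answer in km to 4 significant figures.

r₂ = 9.683×10^5 km

Transfer time t = 30.61 hours = 1.10196×10^5 s, and t = π√(a_t³/μ).
So a_t = (μ t²/π²)^(1/3) = (1.267×10^8 × (1.10196×10^5)² / π²)^(1/3) = 5.3819×10^5 km.
Since a_t = (r₁ + r₂)/2, r₂ = 2a_t − r₁ = 2×5.3819×10^5 − 1.081×10^5 = 9.6828×10^5 km.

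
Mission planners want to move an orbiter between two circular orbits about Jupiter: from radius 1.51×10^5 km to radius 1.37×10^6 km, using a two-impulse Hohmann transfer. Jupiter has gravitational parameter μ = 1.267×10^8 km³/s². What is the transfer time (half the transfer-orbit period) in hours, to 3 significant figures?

t = 51.4 hours

The Hohmann ellipse has a_t = (r₁ + r₂)/2 = 7.605×10^5 km.
Transfer time t = π√(a_t³/μ) = π√((7.605×10^5)³ / 1.267×10^8) = 1.851×10^5 s.
Converting: 1.851×10^5 s ÷ 3600 s/hour = 51.4 hours.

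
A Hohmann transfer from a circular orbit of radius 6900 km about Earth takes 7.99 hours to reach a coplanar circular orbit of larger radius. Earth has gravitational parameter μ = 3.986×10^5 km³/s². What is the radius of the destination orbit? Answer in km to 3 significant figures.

Transfer time t = 7.99 hours = 28764 s, and t = π√(a_t³/μ).
So a_t = (μ t²/π²)^(1/3) = (3.986×10^5 × (28764)² / π²)^(1/3) = 32209 km.
Since a_t = (r₁ + r₂)/2, r₂ = 2a_t − r₁ = 2×32209 − 6900 = 57518 km.

r₂ = 57500 km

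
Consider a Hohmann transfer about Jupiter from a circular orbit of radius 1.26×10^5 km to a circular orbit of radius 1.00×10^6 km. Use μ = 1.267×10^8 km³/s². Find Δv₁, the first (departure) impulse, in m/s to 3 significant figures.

Transfer-ellipse semi-major axis a_t = (r₁ + r₂)/2 = (1.260×10^5 + 1.000×10^6)/2 = 5.630×10^5 km.
Circular speed at r = 1.260×10^5 km: v_c = √(μ/r) = 31.71 km/s.
Vis-viva on the transfer ellipse at r = 1.260×10^5 km gives v_t = √[μ(2/r − 1/a_t)] = 42.26 km/s.
Δv₁ = |v_t − v_c| = |42.26 − 31.71| = 10.55 km/s.

Δv₁ = 10600 m/s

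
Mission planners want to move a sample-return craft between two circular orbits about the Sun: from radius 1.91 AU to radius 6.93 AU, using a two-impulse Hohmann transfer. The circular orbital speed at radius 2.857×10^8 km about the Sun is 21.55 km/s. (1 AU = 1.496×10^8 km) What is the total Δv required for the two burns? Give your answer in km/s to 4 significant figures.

From the circular-orbit relation v² = μ/r at r = 2.857×10^8 km: μ = v²r = (21.55)² × 2.857×10^8 = 1.32680×10^11 km³/s².
In km: r₁ = 1.91 × 1.496×10^8 = 2.85736×10^8 km; r₂ = 6.93 × 1.496×10^8 = 1.036728×10^9 km.
The Hohmann ellipse has a_t = (r₁ + r₂)/2 = 6.61232×10^8 km.
At r₁ the circular-orbit speed is v₁ = √(μ/r₁) = 21.54864 km/s.
On the transfer ellipse at r₁, v² = μ(2/r − 1/a) gives v_p = √[μ(2/r₁ − 1/a_t)] = 26.98208 km/s.
First burn Δv₁ = |v_p − v₁| = 5.4334 km/s.
Circular speed at r₂: v₂ = √(μ/r₂) = 11.3128 km/s.
Transfer-orbit speed at r₂: v_a = √[μ(2/r₂ − 1/a_t)] = 7.43662 km/s.
Second burn Δv₂ = |v₂ − v_a| = 3.8762 km/s.
Total Δv = Δv₁ + Δv₂ = 9.310 km/s.

Δv = 9.310 km/s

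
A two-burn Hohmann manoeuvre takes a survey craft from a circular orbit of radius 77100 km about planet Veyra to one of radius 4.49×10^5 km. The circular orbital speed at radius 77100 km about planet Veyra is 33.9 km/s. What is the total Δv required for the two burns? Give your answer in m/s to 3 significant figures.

Δv = 16800 m/s

From the circular-orbit relation v² = μ/r at r = 77100 km: μ = v²r = (33.9)² × 77100 = 8.86041×10^7 km³/s².
Transfer-ellipse semi-major axis a_t = (r₁ + r₂)/2 = (77100 + 4.490×10^5)/2 = 2.6305×10^5 km.
Circular speed at r₁: v₁ = √(μ/r₁) = √(8.86041×10^7/77100) = 33.90 km/s.
On the transfer ellipse at r₁, vis-viva equation gives v_p = √[μ(2/r₁ − 1/a_t)] = 44.29 km/s.
First burn Δv₁ = |v_p − v₁| = 10.39 km/s.
Circular speed at r₂: v₂ = √(μ/r₂) = 14.0477 km/s.
Transfer-orbit speed at r₂: v_a = √[μ(2/r₂ − 1/a_t)] = 7.60522 km/s.
Second burn Δv₂ = |v₂ − v_a| = 6.442 km/s.
Total Δv = Δv₁ + Δv₂ = 16.83 km/s.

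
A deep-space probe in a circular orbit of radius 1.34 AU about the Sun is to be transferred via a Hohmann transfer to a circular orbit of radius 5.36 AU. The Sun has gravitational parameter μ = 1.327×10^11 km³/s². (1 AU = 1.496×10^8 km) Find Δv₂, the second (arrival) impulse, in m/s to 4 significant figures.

Δv₂ = 4728 m/s

In km: r₁ = 1.34 × 1.496×10^8 = 2.00464×10^8 km; r₂ = 5.36 × 1.496×10^8 = 8.01856×10^8 km.
The Hohmann ellipse has a_t = (r₁ + r₂)/2 = 5.0116×10^8 km.
Circular speed at r = 8.01856×10^8 km: v_c = √(μ/r) = 12.864 km/s.
Transfer-orbit speed at the same r (vis-viva, a = a_t): v_t = √[μ(2/r − 1/a_t)] = 8.1361 km/s.
Δv₂ = |v_t − v_c| = |8.1361 − 12.864| = 4.728 km/s.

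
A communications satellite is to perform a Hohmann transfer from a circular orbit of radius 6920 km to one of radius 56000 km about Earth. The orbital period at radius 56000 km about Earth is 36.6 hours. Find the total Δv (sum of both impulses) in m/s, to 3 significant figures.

From Kepler's third law T² = 4π²r³/μ at r = 56000 km, T = 36.6 hours = 36.6 × 3600 s = 1.3176×10^5 s: μ = 4π²r³/T² = 3.99353×10^5 km³/s².
The Hohmann ellipse has a_t = (r₁ + r₂)/2 = 31460 km.
At r₁ the circular-orbit speed is v₁ = √(μ/r₁) = 7.59671 km/s.
On the transfer ellipse at r₁, vis-viva gives v_p = √[μ(2/r₁ − 1/a_t)] = 10.1354 km/s.
First burn Δv₁ = |v_p − v₁| = 2.539 km/s.
At r₂, v₂ = √(μ/r₂) = 2.670 km/s.
Transfer-orbit speed at r₂: v_a = √[μ(2/r₂ − 1/a_t)] = 1.252 km/s.
Second burn Δv₂ = |v₂ − v_a| = 1.418 km/s.
Δv = Δv₁ + Δv₂ = 2.539 + 1.418 = 3.957 km/s.

Δv = 3960 m/s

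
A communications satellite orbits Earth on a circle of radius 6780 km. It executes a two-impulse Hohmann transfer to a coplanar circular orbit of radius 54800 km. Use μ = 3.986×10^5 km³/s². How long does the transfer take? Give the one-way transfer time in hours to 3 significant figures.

Semi-major axis of the transfer orbit: a_t = (6780 + 54800)/2 = 30790 km.
Half the transfer-orbit period gives t = π√(a_t³/μ) = 26880 s.
Converting: 26880 s ÷ 3600 s/hour = 7.47 hours.

t = 7.47 hours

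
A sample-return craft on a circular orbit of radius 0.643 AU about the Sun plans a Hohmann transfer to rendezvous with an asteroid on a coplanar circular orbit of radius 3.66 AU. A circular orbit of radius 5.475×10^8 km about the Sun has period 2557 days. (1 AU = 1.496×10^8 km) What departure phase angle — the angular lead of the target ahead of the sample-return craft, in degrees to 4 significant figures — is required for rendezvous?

From Kepler's third law T² = 4π²r³/μ at r = 5.475×10^8 km, T = 2557 days = 2557 × 86400 s = 2.209248×10^8 s: μ = 4π²r³/T² = 1.32747×10^11 km³/s².
In km: r₁ = 0.643 × 1.496×10^8 = 9.61928×10^7 km; r₂ = 3.66 × 1.496×10^8 = 5.47536×10^8 km.
The Hohmann ellipse has a_t = (r₁ + r₂)/2 = 3.218644×10^8 km.
Transfer time t = π√(a_t³/μ) = 4.979×10^7 s.
The target's mean motion on its circular orbit is ω₂ = √(μ/r₂³) = 2.844×10^-8 rad/s.
Angle swept by the target during transfer: ω₂·t = 1.416 rad = 81.13°.
Arrival is 180° from departure on the ellipse, so φ = 180° − 81.13° = 98.87°.

φ = 98.87°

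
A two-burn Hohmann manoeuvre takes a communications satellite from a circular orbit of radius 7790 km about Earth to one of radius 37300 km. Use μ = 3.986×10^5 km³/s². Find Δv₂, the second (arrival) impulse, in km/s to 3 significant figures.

Δv₂ = 1.35 km/s

The Hohmann ellipse has a_t = (r₁ + r₂)/2 = 22545 km.
On the circular orbit at r = 37300 km, v_c = √(μ/r) = 3.269 km/s.
Transfer-orbit speed at the same r (vis-viva, a = a_t): v_t = √[μ(2/r − 1/a_t)] = 1.922 km/s.
Δv₂ = |v_t − v_c| = |1.922 − 3.269| = 1.347 km/s.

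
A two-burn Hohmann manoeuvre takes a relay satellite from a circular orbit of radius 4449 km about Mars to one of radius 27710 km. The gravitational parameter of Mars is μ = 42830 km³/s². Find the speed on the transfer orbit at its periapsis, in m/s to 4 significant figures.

v = 4073 m/s

The Hohmann ellipse has a_t = (r₁ + r₂)/2 = 16079.5 km.
At periapsis, r = 4449 km.
Applying v² = μ(2/r − 1/a_t): v = 4.073 km/s.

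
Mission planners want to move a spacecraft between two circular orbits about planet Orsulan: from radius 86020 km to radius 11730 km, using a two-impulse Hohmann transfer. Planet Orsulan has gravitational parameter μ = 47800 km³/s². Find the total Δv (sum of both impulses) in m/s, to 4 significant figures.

Semi-major axis of the transfer orbit: a_t = (86020 + 11730)/2 = 48875 km.
Circular speed at r₁: v₁ = √(μ/r₁) = √(47800/86020) = 0.745443 km/s.
On the transfer ellipse at r₁, v² = μ(2/r − 1/a) gives v_a = √[μ(2/r₁ − 1/a_t)] = 0.365191 km/s.
First burn Δv₁ = |v_a − v₁| = 0.3803 km/s.
Circular speed at r₂: v₂ = √(μ/r₂) = 2.0187 km/s.
Transfer-orbit speed at r₂: v_p = √[μ(2/r₂ − 1/a_t)] = 2.6781 km/s.
Second burn Δv₂ = |v₂ − v_p| = 0.6594 km/s.
Δv = Δv₁ + Δv₂ = 0.3803 + 0.6594 = 1.040 km/s.

Δv = 1040 m/s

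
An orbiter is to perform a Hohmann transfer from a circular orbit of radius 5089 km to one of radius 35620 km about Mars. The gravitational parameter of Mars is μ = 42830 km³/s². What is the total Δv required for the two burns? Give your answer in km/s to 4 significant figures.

Semi-major axis of the transfer orbit: a_t = (5089 + 35620)/2 = 20354.5 km.
Circular speed at r₁: v₁ = √(μ/r₁) = √(42830/5089) = 2.90107 km/s.
On the transfer ellipse at r₁, v² = μ(2/r − 1/a) gives v_p = √[μ(2/r₁ − 1/a_t)] = 3.83773 km/s.
First burn Δv₁ = |v_p − v₁| = 0.9367 km/s.
At r₂, v₂ = √(μ/r₂) = 1.09655 km/s.
Transfer-orbit speed at r₂: v_a = √[μ(2/r₂ − 1/a_t)] = 0.548293 km/s.
Second burn Δv₂ = |v₂ − v_a| = 0.5483 km/s.
Total Δv = Δv₁ + Δv₂ = 1.485 km/s.

Δv = 1.485 km/s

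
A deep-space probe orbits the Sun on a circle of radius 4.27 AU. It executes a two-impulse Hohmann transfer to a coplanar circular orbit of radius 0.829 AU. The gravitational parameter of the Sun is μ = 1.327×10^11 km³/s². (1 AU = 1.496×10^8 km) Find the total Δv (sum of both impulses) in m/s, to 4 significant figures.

In km: r₁ = 4.27 × 1.496×10^8 = 6.38792×10^8 km; r₂ = 0.829 × 1.496×10^8 = 1.240184×10^8 km.
The Hohmann ellipse has a_t = (r₁ + r₂)/2 = 3.814052×10^8 km.
Circular speed at r₁: v₁ = √(μ/r₁) = √(1.327×10^11/6.38792×10^8) = 14.413 km/s.
Transfer-orbit speed at r₁ (v² = μ(2/r − 1/a)): v_a = √[μ(2/r₁ − 1/a_t)] = 8.2187 km/s.
First burn Δv₁ = |v_a − v₁| = 6.194 km/s.
Circular speed at r₂: v₂ = √(μ/r₂) = 32.711 km/s.
Transfer-orbit speed at r₂: v_p = √[μ(2/r₂ − 1/a_t)] = 42.333 km/s.
Second burn Δv₂ = |v₂ − v_p| = 9.622 km/s.
Total Δv = Δv₁ + Δv₂ = 15.82 km/s.

Δv = 15820 m/s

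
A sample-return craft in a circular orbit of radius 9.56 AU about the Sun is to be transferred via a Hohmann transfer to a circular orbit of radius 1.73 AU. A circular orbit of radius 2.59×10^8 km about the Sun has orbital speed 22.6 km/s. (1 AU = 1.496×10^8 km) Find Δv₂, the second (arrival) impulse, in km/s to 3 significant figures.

From the circular-orbit relation v² = μ/r at r = 2.59×10^8 km: μ = v²r = (22.6)² × 2.59×10^8 = 1.32287×10^11 km³/s².
In km: r₁ = 9.56 × 1.496×10^8 = 1.430176×10^9 km; r₂ = 1.73 × 1.496×10^8 = 2.58808×10^8 km.
The Hohmann ellipse has a_t = (r₁ + r₂)/2 = 8.44492×10^8 km.
Circular speed at r = 2.58808×10^8 km: v_c = √(μ/r) = 22.6084 km/s.
Transfer-orbit speed at the same r (vis-viva, a = a_t): v_t = √[μ(2/r − 1/a_t)] = 29.4216 km/s.
Δv₂ = |v_t − v_c| = |29.4216 − 22.6084| = 6.813 km/s.

Δv₂ = 6.81 km/s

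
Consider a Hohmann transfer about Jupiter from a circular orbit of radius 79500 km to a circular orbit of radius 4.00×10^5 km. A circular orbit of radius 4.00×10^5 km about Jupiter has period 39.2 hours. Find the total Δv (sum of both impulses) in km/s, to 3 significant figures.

Δv = 19.2 km/s

From Kepler's third law T² = 4π²r³/μ at r = 4.00×10^5 km, T = 39.2 hours = 39.2 × 3600 s = 1.4112×10^5 s: μ = 4π²r³/T² = 1.26871×10^8 km³/s².
Semi-major axis of the transfer orbit: a_t = (79500 + 4.000×10^5)/2 = 2.3975×10^5 km.
At r₁ the circular-orbit speed is v₁ = √(μ/r₁) = 39.948 km/s.
Transfer-orbit speed at r₁ (vis-viva): v_p = √[μ(2/r₁ − 1/a_t)] = 51.600 km/s.
First burn Δv₁ = |v_p − v₁| = 11.652 km/s.
Circular speed at r₂: v₂ = √(μ/r₂) = 17.809 km/s.
Transfer-orbit speed at r₂: v_a = √[μ(2/r₂ − 1/a_t)] = 10.255 km/s.
Second burn Δv₂ = |v₂ − v_a| = 7.5540 km/s.
Δv = Δv₁ + Δv₂ = 11.652 + 7.5540 = 19.21 km/s.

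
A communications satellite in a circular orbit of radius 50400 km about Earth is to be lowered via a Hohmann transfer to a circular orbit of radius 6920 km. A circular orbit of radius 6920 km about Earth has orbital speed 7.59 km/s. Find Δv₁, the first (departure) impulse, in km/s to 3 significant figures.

From the circular-orbit relation v² = μ/r at r = 6920 km: μ = v²r = (7.59)² × 6920 = 3.98648×10^5 km³/s².
The Hohmann ellipse has a_t = (r₁ + r₂)/2 = 28660 km.
Circular speed at r = 50400 km: v_c = √(μ/r) = 2.812 km/s.
Transfer-orbit speed at the same r (vis-viva, a = a_t): v_t = √[μ(2/r − 1/a_t)] = 1.382 km/s.
Δv₁ = |v_t − v_c| = |1.382 − 2.812| = 1.430 km/s.

Δv₁ = 1.43 km/s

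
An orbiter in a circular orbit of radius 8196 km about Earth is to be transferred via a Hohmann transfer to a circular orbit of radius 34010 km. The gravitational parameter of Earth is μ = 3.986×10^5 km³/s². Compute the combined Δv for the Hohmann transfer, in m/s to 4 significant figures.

Δv = 3169 m/s

Semi-major axis of the transfer orbit: a_t = (8196 + 34010)/2 = 21103 km.
Circular speed at r₁: v₁ = √(μ/r₁) = √(3.986×10^5/8196) = 6.974 km/s.
On the transfer ellipse at r₁, v² = μ(2/r − 1/a) gives v_p = √[μ(2/r₁ − 1/a_t)] = 8.853 km/s.
First burn Δv₁ = |v_p − v₁| = 1.879 km/s.
Circular speed at r₂: v₂ = √(μ/r₂) = 3.4235 km/s.
Transfer-orbit speed at r₂: v_a = √[μ(2/r₂ − 1/a_t)] = 2.1335 km/s.
Second burn Δv₂ = |v₂ − v_a| = 1.290 km/s.
Total Δv = Δv₁ + Δv₂ = 3.169 km/s.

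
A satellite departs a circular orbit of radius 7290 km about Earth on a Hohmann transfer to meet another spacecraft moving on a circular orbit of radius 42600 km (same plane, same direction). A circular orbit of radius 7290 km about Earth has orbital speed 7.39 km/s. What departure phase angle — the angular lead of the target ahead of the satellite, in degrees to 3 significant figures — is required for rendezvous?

From the circular-orbit relation v² = μ/r at r = 7290 km: μ = v²r = (7.39)² × 7290 = 3.98122×10^5 km³/s².
Semi-major axis of the transfer orbit: a_t = (7290 + 42600)/2 = 24945 km.
The half-period of the transfer ellipse is t = π√(a_t³/μ) = 19616 s.
The target's mean motion on its circular orbit is ω₂ = √(μ/r₂³) = 7.1762×10^-5 rad/s.
Angle swept by the target during transfer: ω₂·t = 1.4077 rad = 80.66°.
The satellite traverses 180° on the transfer ellipse, so the target must lead by 180° − 80.66° = 99.3°.

φ = 99.3°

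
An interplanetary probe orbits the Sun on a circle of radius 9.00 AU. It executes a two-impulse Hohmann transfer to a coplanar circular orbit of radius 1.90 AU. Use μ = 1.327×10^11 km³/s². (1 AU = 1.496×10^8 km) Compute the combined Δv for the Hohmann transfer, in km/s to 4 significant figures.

Δv = 10.23 km/s

In km: r₁ = 9.00 × 1.496×10^8 = 1.3464×10^9 km; r₂ = 1.90 × 1.496×10^8 = 2.8424×10^8 km.
Transfer-ellipse semi-major axis a_t = (r₁ + r₂)/2 = (1.3464×10^9 + 2.8424×10^8)/2 = 8.1532×10^8 km.
At r₁ the circular-orbit speed is v₁ = √(μ/r₁) = 9.92769 km/s.
On the transfer ellipse at r₁, v² = μ(2/r − 1/a) gives v_a = √[μ(2/r₁ − 1/a_t)] = 5.86175 km/s.
First burn Δv₁ = |v_a − v₁| = 4.0659 km/s.
At r₂, v₂ = √(μ/r₂) = 21.60692 km/s.
Transfer-orbit speed at r₂: v_p = √[μ(2/r₂ − 1/a_t)] = 27.76616 km/s.
Second burn Δv₂ = |v₂ − v_p| = 6.1592 km/s.
Total Δv = Δv₁ + Δv₂ = 10.23 km/s.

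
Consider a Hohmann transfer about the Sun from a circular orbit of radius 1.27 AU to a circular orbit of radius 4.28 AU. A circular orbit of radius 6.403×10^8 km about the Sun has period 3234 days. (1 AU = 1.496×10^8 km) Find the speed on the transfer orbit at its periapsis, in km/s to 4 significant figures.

v = 32.83 km/s

From Kepler's third law T² = 4π²r³/μ at r = 6.403×10^8 km, T = 3234 days = 3234 × 86400 s = 2.794176×10^8 s: μ = 4π²r³/T² = 1.32740×10^11 km³/s².
In km: r₁ = 1.27 × 1.496×10^8 = 1.89992×10^8 km; r₂ = 4.28 × 1.496×10^8 = 6.40288×10^8 km.
Semi-major axis of the transfer orbit: a_t = (1.89992×10^8 + 6.40288×10^8)/2 = 4.1514×10^8 km.
The periapsis of the transfer ellipse is at r = 1.89992×10^8 km.
From the vis-viva equation, v = √[μ(2/r − 1/a_t)] = 32.83 km/s.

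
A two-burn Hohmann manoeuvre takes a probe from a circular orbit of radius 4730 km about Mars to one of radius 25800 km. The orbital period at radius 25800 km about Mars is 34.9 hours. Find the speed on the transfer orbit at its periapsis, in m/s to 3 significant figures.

From Kepler's third law T² = 4π²r³/μ at r = 25800 km, T = 34.9 hours = 34.9 × 3600 s = 1.2564×10^5 s: μ = 4π²r³/T² = 42950.0 km³/s².
Semi-major axis of the transfer orbit: a_t = (4730 + 25800)/2 = 15265 km.
The periapsis of the transfer ellipse is at r = 4730 km.
Applying v² = μ(2/r − 1/a_t): v = 3.918 km/s.

v = 3920 m/s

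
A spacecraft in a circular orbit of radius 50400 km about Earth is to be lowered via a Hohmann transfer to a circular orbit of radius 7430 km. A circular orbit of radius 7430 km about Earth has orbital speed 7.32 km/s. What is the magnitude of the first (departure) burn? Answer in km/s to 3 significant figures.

From the circular-orbit relation v² = μ/r at r = 7430 km: μ = v²r = (7.32)² × 7430 = 3.98117×10^5 km³/s².
The Hohmann ellipse has a_t = (r₁ + r₂)/2 = 28915 km.
Circular speed at r = 50400 km: v_c = √(μ/r) = 2.811 km/s.
Transfer-orbit speed at the same r (vis-viva, a = a_t): v_t = √[μ(2/r − 1/a_t)] = 1.425 km/s.
Δv₁ = |v_t − v_c| = |1.425 − 2.811| = 1.386 km/s.

Δv₁ = 1.39 km/s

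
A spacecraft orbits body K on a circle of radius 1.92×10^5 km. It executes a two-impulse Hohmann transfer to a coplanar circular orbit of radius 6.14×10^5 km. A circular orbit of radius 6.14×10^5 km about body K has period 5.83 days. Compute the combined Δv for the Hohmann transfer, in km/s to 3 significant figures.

From Kepler's third law T² = 4π²r³/μ at r = 6.14×10^5 km, T = 5.83 days = 5.83 × 86400 s = 5.03712×10^5 s: μ = 4π²r³/T² = 3.60164×10^7 km³/s².
Transfer-ellipse semi-major axis a_t = (r₁ + r₂)/2 = (1.920×10^5 + 6.140×10^5)/2 = 4.030×10^5 km.
Circular speed at r₁: v₁ = √(μ/r₁) = √(3.60164×10^7/1.920×10^5) = 13.6962 km/s.
Transfer-orbit speed at r₁ (v² = μ(2/r − 1/a)): v_p = √[μ(2/r₁ − 1/a_t)] = 16.9056 km/s.
First burn Δv₁ = |v_p − v₁| = 3.2094 km/s.
At r₂, v₂ = √(μ/r₂) = 7.65889 km/s.
Transfer-orbit speed at r₂: v_a = √[μ(2/r₂ − 1/a_t)] = 5.28645 km/s.
Second burn Δv₂ = |v₂ − v_a| = 2.3724 km/s.
Δv = Δv₁ + Δv₂ = 3.2094 + 2.3724 = 5.582 km/s.

Δv = 5.58 km/s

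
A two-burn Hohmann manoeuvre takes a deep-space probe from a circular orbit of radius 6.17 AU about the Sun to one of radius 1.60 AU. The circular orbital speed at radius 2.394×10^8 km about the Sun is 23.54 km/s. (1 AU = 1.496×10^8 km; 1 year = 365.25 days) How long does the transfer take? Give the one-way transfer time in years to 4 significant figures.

From the circular-orbit relation v² = μ/r at r = 2.394×10^8 km: μ = v²r = (23.54)² × 2.394×10^8 = 1.32659×10^11 km³/s².
In km: r₁ = 6.17 × 1.496×10^8 = 9.23032×10^8 km; r₂ = 1.60 × 1.496×10^8 = 2.3936×10^8 km.
Transfer-ellipse semi-major axis a_t = (r₁ + r₂)/2 = (9.23032×10^8 + 2.3936×10^8)/2 = 5.81196×10^8 km.
By Kepler's third law the transfer-orbit period is T = 2π√(a_t³/μ), so t = T/2 = 1.2086×10^8 s.
Converting: 1.2086×10^8 s ÷ 3.15576×10^7 s/year (365.25 × 86400) = 3.830 years.

t = 3.830 years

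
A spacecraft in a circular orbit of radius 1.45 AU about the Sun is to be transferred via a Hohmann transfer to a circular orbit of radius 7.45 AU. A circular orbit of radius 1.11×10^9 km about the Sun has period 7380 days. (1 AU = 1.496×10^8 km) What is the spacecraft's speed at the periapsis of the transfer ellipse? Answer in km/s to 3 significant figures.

v = 32.0 km/s

From Kepler's third law T² = 4π²r³/μ at r = 1.11×10^9 km, T = 7380 days = 7380 × 86400 s = 6.37632×10^8 s: μ = 4π²r³/T² = 1.32797×10^11 km³/s².
In km: r₁ = 1.45 × 1.496×10^8 = 2.1692×10^8 km; r₂ = 7.45 × 1.496×10^8 = 1.11452×10^9 km.
Transfer-ellipse semi-major axis a_t = (r₁ + r₂)/2 = (2.1692×10^8 + 1.11452×10^9)/2 = 6.6572×10^8 km.
The periapsis of the transfer ellipse is at r = 2.1692×10^8 km.
From the vis-viva equation, v = √[μ(2/r − 1/a_t)] = 32.01 km/s.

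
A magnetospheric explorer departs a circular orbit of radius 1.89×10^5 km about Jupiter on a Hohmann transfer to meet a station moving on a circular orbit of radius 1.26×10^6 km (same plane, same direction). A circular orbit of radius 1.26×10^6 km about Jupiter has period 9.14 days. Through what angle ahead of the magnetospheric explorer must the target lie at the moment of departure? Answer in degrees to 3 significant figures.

From Kepler's third law T² = 4π²r³/μ at r = 1.26×10^6 km, T = 9.14 days = 9.14 × 86400 s = 7.89696×10^5 s: μ = 4π²r³/T² = 1.26634×10^8 km³/s².
Semi-major axis of the transfer orbit: a_t = (1.890×10^5 + 1.260×10^6)/2 = 7.245×10^5 km.
Transfer time t = π√(a_t³/μ) = 1.7216×10^5 s.
Target angular speed ω₂ = √(μ/r₂³) = 7.9565×10^-6 rad/s.
Angle swept by the target during transfer: ω₂·t = 1.3698 rad = 78.48°.
Arrival is 180° from departure on the ellipse, so φ = 180° − 78.48° = 102°.

φ = 102°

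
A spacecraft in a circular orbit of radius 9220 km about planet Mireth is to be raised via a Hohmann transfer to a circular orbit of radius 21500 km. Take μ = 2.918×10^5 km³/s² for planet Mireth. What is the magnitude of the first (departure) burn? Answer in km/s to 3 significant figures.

Δv₁ = 1.03 km/s

Semi-major axis of the transfer orbit: a_t = (9220 + 21500)/2 = 15360 km.
Circular speed at r = 9220 km: v_c = √(μ/r) = 5.626 km/s.
Transfer-orbit speed at the same r (vis-viva, a = a_t): v_t = √[μ(2/r − 1/a_t)] = 6.656 km/s.
Δv₁ = |v_t − v_c| = |6.656 − 5.626| = 1.030 km/s.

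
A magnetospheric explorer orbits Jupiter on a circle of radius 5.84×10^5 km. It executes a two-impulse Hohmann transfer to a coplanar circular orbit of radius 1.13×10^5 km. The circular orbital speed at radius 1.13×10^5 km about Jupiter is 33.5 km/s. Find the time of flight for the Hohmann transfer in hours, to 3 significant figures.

From the circular-orbit relation v² = μ/r at r = 1.13×10^5 km: μ = v²r = (33.5)² × 1.13×10^5 = 1.26814×10^8 km³/s².
Transfer-ellipse semi-major axis a_t = (r₁ + r₂)/2 = (5.840×10^5 + 1.130×10^5)/2 = 3.485×10^5 km.
Transfer time t = π√(a_t³/μ) = π√((3.485×10^5)³ / 1.26814×10^8) = 57390 s.
Converting: 57390 s ÷ 3600 s/hour = 15.9 hours.

t = 15.9 hours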